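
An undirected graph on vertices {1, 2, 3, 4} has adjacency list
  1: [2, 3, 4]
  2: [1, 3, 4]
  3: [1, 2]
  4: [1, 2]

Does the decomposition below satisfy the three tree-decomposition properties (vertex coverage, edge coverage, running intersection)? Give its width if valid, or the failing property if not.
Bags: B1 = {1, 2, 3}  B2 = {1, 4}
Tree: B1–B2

No — edge (2,4) lies in no bag.

A tree decomposition must satisfy three properties: every vertex lies in some bag; for every edge, both endpoints lie together in some bag; and for every vertex, the bags containing it form a connected subtree. Here edge (2,4) lies in no bag, so the decomposition is invalid.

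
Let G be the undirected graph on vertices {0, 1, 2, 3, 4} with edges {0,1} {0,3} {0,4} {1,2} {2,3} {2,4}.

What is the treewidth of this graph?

A width-2 tree decomposition is:
Bags: B1 = {0, 1, 2}  B2 = {0, 2, 3}  B3 = {0, 2, 4}
Tree: B1–B2, B2–B3
The largest bag has 3 vertices, giving width 2; this decomposition certifies tw(G) ≤ 2. The edges 2–1–0–3–2 form a cycle, so G is not a tree and its treewidth is at least 2. Therefore the treewidth is 2.

2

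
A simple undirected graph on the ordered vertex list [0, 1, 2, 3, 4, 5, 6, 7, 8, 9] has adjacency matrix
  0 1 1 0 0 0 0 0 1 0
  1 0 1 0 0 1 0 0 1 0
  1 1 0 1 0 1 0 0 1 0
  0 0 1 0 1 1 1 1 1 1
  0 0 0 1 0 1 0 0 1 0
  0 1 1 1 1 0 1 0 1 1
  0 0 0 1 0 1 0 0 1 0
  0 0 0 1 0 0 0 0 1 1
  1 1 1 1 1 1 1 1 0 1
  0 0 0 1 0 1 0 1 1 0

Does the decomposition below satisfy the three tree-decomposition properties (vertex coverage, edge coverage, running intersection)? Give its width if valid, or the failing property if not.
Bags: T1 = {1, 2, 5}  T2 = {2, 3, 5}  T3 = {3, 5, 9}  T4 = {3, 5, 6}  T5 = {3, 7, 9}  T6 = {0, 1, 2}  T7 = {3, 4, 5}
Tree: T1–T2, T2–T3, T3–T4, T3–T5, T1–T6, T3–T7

No — vertex 8 appears in no bag.

A tree decomposition must satisfy three properties: every vertex lies in some bag; for every edge, both endpoints lie together in some bag; and for every vertex, the bags containing it form a connected subtree. Here vertex 8 appears in no bag, so the decomposition is invalid.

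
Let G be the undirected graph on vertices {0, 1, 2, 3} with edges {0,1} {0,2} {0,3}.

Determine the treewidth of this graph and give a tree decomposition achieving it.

The largest bag has 2 vertices, giving width 1; this decomposition certifies tw(G) ≤ 1. Any graph with an edge has treewidth ≥ 1, and G has the edge 3–0. The upper and lower bounds meet at 1, so that is the treewidth.

Treewidth 1.
One such decomposition:
Bags: B1 = {0, 3}  B2 = {0, 2}  B3 = {0, 1}
Tree: B1–B2, B2–B3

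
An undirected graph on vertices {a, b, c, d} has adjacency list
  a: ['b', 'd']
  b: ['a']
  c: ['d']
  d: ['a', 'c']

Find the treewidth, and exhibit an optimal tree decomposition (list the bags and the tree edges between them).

Treewidth 1.
One optimal decomposition is:
Bags: B1 = {c, d}  B2 = {a, d}  B3 = {a, b}
Tree: B1–B2, B2–B3

Every bag has size at most 2, so the width is 2 − 1 = 1 and tw(G) ≤ 1. G has an edge, so its treewidth is at least 1. Combining the bounds, tw(G) = 1.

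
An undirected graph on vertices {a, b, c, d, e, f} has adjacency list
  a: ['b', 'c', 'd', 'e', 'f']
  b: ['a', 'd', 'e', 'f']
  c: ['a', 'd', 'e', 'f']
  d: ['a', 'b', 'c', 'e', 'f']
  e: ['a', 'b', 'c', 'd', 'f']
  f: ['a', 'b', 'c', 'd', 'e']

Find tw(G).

A width-4 tree decomposition is:
Bags: B1 = {a, c, d, e, f}  B2 = {a, b, d, e, f}
Tree: B1–B2
The largest bag has 5 vertices, giving width 4; this decomposition certifies tw(G) ≤ 4. For the lower bound, the 5 vertices {a, c, d, e, f} are pairwise adjacent, and any tree decomposition puts a clique entirely inside one bag — forcing width ≥ 4. The upper and lower bounds meet at 4, so that is the treewidth.

4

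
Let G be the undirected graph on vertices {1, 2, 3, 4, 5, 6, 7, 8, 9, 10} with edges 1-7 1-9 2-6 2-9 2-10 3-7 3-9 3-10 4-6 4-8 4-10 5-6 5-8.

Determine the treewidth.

A width-2 tree decomposition is:
Bags: B1 = {4, 5, 8}  B2 = {4, 5, 6}  B3 = {4, 6, 10}  B4 = {2, 6, 10}  B5 = {2, 3, 10}  B6 = {2, 3, 9}  B7 = {3, 7, 9}  B8 = {1, 7, 9}
Tree: B1–B2, B2–B3, B3–B4, B4–B5, B5–B6, B6–B7, B7–B8
The largest bag has 3 vertices, giving width 2; this decomposition certifies tw(G) ≤ 2. Since 8–5–6–4–8 is a cycle in G, G is not acyclic. Forests are exactly the graphs of treewidth ≤ 1, so tw(G) ≥ 2. The upper and lower bounds meet at 2, so that is the treewidth.

2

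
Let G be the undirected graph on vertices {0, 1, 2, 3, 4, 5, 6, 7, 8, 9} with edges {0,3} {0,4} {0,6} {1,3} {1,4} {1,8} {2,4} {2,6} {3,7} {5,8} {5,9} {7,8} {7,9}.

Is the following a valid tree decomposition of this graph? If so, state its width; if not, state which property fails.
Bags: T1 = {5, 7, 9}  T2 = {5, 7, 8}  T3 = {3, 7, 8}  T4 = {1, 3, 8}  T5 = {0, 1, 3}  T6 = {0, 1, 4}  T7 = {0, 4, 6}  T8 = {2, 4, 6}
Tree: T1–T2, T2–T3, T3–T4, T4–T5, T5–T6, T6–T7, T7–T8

Yes; width 2.

Every vertex of G appears in some bag (union = {0, 1, 2, 3, 4, 5, 6, 7, 8, 9}); every edge is covered by a bag; and for each vertex v the set of bags containing v is connected in the bag tree. The decomposition is therefore valid. The largest bag has 3 vertices, so the width is 2.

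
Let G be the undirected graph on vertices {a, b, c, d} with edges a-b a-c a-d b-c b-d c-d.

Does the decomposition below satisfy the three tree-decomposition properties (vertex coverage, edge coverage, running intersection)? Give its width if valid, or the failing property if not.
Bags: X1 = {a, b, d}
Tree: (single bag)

No — vertex c appears in no bag.

A tree decomposition must satisfy three properties: every vertex lies in some bag; for every edge, both endpoints lie together in some bag; and for every vertex, the bags containing it form a connected subtree. Here vertex c appears in no bag, so the decomposition is invalid.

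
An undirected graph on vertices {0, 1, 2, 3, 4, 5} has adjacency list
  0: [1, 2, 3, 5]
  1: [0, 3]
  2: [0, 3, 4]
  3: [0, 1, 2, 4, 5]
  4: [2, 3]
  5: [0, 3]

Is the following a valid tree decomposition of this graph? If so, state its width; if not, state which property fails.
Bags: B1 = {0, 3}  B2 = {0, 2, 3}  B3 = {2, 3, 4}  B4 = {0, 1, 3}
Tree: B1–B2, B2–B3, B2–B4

No — vertex 5 appears in no bag.

A tree decomposition must satisfy three properties: every vertex lies in some bag; for every edge, both endpoints lie together in some bag; and for every vertex, the bags containing it form a connected subtree. Here vertex 5 appears in no bag, so the decomposition is invalid.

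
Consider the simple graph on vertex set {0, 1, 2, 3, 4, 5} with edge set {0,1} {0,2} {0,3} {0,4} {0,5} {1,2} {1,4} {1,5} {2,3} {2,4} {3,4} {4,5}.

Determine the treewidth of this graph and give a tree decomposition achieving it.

Treewidth 3.
One such decomposition:
Bags: B1 = {0, 2, 3, 4}  B2 = {0, 1, 2, 4}  B3 = {0, 1, 4, 5}
Tree: B1–B2, B2–B3

Every bag has size at most 4, so the width is 4 − 1 = 3 and tw(G) ≤ 3. On the other hand G contains the 4-clique {0, 1, 2, 4}. A clique must lie in a single bag of any decomposition, so no decomposition can have width below 3. The upper and lower bounds meet at 3, so that is the treewidth.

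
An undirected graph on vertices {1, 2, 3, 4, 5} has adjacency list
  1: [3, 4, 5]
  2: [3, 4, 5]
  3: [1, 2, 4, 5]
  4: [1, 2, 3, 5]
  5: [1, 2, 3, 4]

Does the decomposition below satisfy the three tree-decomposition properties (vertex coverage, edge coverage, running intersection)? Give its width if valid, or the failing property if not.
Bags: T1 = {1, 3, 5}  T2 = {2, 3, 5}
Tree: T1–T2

A tree decomposition must satisfy three properties: every vertex lies in some bag; for every edge, both endpoints lie together in some bag; and for every vertex, the bags containing it form a connected subtree. Here vertex 4 appears in no bag, so the decomposition is invalid.

No — vertex 4 appears in no bag.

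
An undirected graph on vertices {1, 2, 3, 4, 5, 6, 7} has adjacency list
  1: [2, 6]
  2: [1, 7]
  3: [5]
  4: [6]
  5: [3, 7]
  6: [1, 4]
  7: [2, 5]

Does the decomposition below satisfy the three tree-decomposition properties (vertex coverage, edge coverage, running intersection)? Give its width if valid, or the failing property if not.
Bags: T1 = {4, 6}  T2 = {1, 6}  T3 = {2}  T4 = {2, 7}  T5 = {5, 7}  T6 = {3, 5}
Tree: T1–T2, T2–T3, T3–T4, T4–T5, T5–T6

A tree decomposition must satisfy three properties: every vertex lies in some bag; for every edge, both endpoints lie together in some bag; and for every vertex, the bags containing it form a connected subtree. Here edge (1,2) lies in no bag, so the decomposition is invalid.

No — edge (1,2) lies in no bag.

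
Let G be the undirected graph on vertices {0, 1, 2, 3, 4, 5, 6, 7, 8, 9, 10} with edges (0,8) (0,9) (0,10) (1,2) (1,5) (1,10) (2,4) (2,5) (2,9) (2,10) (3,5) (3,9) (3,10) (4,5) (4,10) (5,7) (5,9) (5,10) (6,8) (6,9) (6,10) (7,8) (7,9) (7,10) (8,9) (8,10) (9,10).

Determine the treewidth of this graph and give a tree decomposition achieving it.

Treewidth 3.
One optimal decomposition is:
Bags: B1 = {7, 8, 9, 10}  B2 = {5, 7, 9, 10}  B3 = {2, 5, 9, 10}  B4 = {1, 2, 5, 10}  B5 = {0, 8, 9, 10}  B6 = {6, 8, 9, 10}  B7 = {3, 5, 9, 10}  B8 = {2, 4, 5, 10}
Tree: B1–B2, B2–B3, B3–B4, B1–B5, B5–B6, B3–B7, B3–B8

Each bag holds 4 vertices, so the decomposition has width 3, which upper-bounds the treewidth. For the lower bound, the 4 vertices {1, 2, 5, 10} are pairwise adjacent, and any tree decomposition puts a clique entirely inside one bag — forcing width ≥ 3. Hence tw(G) = 3 exactly.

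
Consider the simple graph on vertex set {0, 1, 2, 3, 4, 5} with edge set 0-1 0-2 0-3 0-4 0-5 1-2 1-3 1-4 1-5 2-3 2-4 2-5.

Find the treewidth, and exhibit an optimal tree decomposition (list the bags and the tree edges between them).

Each bag holds 4 vertices, so the decomposition has width 3, which upper-bounds the treewidth. For the lower bound, the 4 vertices {0, 1, 2, 3} are pairwise adjacent, and any tree decomposition puts a clique entirely inside one bag — forcing width ≥ 3. Combining the bounds, tw(G) = 3.

Treewidth 3.
Bags: B1 = {0, 1, 2, 3}  B2 = {0, 1, 2, 5}  B3 = {0, 1, 2, 4}
Tree: B1–B2, B2–B3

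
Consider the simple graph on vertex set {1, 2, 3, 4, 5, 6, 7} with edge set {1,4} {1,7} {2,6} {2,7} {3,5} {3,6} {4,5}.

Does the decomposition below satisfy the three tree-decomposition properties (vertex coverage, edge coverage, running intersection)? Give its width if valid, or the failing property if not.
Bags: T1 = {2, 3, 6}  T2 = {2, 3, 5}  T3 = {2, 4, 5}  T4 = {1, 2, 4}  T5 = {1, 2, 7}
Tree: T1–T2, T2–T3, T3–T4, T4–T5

Checking the three conditions: (i) the bags cover all of {1, 2, 3, 4, 5, 6, 7}; (ii) for each edge, some bag contains both endpoints; (iii) the bags containing any fixed vertex form a subtree. All hold, so the decomposition is valid with width 3 − 1 = 2.

Yes; width 2.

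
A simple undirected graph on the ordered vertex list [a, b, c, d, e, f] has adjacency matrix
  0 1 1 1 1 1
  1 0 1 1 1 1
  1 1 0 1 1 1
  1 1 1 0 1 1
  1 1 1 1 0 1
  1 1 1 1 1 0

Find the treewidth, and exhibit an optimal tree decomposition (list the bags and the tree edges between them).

A single bag containing all 6 vertices is trivially a valid decomposition of width 5. On the other hand G contains the 6-clique {a, b, c, d, e, f}. A clique must lie in a single bag of any decomposition, so no decomposition can have width below 5. Hence tw(G) = 5 exactly.

Treewidth 5.
One such decomposition:
Bags: B1 = {a, b, c, d, e, f}
Tree: (single bag)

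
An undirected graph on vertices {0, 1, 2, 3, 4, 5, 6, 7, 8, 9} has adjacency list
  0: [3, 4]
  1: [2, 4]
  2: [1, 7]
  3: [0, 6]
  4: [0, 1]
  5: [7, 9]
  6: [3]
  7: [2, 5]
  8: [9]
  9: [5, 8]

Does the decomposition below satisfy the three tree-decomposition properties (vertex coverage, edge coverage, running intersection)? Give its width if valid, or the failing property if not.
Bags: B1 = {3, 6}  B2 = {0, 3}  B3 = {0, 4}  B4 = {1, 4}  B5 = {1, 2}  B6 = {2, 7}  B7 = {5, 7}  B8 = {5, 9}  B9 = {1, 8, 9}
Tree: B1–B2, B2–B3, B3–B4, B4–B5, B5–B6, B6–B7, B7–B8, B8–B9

A tree decomposition must satisfy three properties: every vertex lies in some bag; for every edge, both endpoints lie together in some bag; and for every vertex, the bags containing it form a connected subtree. Here bags containing vertex 1 are not connected in the tree, so the decomposition is invalid.

No — bags containing vertex 1 are not connected in the tree.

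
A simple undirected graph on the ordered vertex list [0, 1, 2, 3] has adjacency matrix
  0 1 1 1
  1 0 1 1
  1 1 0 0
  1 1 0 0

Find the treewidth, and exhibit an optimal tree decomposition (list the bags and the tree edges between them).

Each bag holds 3 vertices, so the decomposition has width 2, which upper-bounds the treewidth. On the other hand G contains the 3-clique {0, 1, 2}. A clique must lie in a single bag of any decomposition, so no decomposition can have width below 2. Combining the bounds, tw(G) = 2.

Treewidth 2.
One such decomposition:
Bags: B1 = {0, 1, 2}  B2 = {0, 1, 3}
Tree: B1–B2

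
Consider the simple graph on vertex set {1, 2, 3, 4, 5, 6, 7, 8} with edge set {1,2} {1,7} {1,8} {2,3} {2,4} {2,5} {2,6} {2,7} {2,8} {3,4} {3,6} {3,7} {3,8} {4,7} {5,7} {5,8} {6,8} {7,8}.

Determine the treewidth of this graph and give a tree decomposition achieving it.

The largest bag has 4 vertices, giving width 3; this decomposition certifies tw(G) ≤ 3. On the other hand G contains the 4-clique {2, 3, 6, 8}. A clique must lie in a single bag of any decomposition, so no decomposition can have width below 3. Hence tw(G) = 3 exactly.

Treewidth 3.
One optimal decomposition is:
Bags: B1 = {2, 5, 7, 8}  B2 = {2, 3, 7, 8}  B3 = {2, 3, 6, 8}  B4 = {2, 3, 4, 7}  B5 = {1, 2, 7, 8}
Tree: B1–B2, B2–B3, B2–B4, B1–B5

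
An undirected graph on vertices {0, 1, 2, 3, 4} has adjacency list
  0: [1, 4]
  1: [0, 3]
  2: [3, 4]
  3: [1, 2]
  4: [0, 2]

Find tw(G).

A width-2 tree decomposition is:
Bags: B1 = {1, 2, 3}  B2 = {1, 2, 4}  B3 = {0, 1, 4}
Tree: B1–B2, B2–B3
The largest bag has 3 vertices, giving width 2; this decomposition certifies tw(G) ≤ 2. The edges 1–3–2–4–0–1 form a cycle, so G is not a tree and its treewidth is at least 2. Therefore the treewidth is 2.

2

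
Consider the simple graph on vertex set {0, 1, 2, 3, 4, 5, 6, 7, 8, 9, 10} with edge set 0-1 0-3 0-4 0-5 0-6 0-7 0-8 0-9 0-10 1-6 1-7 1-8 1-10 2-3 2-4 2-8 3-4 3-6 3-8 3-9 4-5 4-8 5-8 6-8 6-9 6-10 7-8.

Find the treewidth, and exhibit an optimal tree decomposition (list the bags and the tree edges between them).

The largest bag has 4 vertices, giving width 3; this decomposition certifies tw(G) ≤ 3. On the other hand G contains the 4-clique {0, 1, 6, 8}. A clique must lie in a single bag of any decomposition, so no decomposition can have width below 3. The upper and lower bounds meet at 3, so that is the treewidth.

Treewidth 3.
One optimal decomposition is:
Bags: B1 = {0, 1, 6, 8}  B2 = {0, 3, 6, 8}  B3 = {0, 1, 7, 8}  B4 = {0, 3, 4, 8}  B5 = {0, 3, 6, 9}  B6 = {0, 1, 6, 10}  B7 = {2, 3, 4, 8}  B8 = {0, 4, 5, 8}
Tree: B1–B2, B1–B3, B2–B4, B2–B5, B1–B6, B4–B7, B4–B8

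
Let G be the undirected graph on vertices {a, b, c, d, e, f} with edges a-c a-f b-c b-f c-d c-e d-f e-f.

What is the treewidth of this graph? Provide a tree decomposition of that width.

Treewidth 2.
One optimal decomposition is:
Bags: B1 = {c, e, f}  B2 = {c, d, f}  B3 = {b, c, f}  B4 = {a, c, f}
Tree: B1–B2, B2–B3, B3–B4

The largest bag has 3 vertices, giving width 2; this decomposition certifies tw(G) ≤ 2. Since c–e–f–d–c is a cycle in G, G is not acyclic. Forests are exactly the graphs of treewidth ≤ 1, so tw(G) ≥ 2. Therefore the treewidth is 2.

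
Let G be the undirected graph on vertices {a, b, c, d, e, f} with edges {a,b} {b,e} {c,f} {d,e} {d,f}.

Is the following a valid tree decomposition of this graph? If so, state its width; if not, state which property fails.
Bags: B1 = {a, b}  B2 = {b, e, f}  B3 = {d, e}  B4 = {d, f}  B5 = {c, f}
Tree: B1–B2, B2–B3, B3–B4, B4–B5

A tree decomposition must satisfy three properties: every vertex lies in some bag; for every edge, both endpoints lie together in some bag; and for every vertex, the bags containing it form a connected subtree. Here bags containing vertex f are not connected in the tree, so the decomposition is invalid.

No — bags containing vertex f are not connected in the tree.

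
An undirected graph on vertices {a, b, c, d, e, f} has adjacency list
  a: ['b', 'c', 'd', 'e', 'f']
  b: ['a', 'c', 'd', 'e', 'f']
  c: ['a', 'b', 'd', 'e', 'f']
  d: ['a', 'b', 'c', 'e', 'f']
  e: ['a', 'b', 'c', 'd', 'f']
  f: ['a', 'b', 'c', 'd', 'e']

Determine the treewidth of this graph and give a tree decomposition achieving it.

With just one bag of size 6, the width is 6 − 1 = 5, so tw(G) ≤ 5. For the lower bound, the 6 vertices {a, b, c, d, e, f} are pairwise adjacent, and any tree decomposition puts a clique entirely inside one bag — forcing width ≥ 5. Therefore the treewidth is 5.

Treewidth 5.
One optimal decomposition is:
Bags: B1 = {a, b, c, d, e, f}
Tree: (single bag)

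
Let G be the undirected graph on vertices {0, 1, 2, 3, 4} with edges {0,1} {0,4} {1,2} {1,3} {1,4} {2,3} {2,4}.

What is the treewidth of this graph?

2

A width-2 tree decomposition is:
Bags: B1 = {1, 2, 4}  B2 = {0, 1, 4}  B3 = {1, 2, 3}
Tree: B1–B2, B1–B3
The largest bag has 3 vertices, giving width 2; this decomposition certifies tw(G) ≤ 2. Conversely, {0, 1, 4} is a clique of size 3, and the vertices of any clique must share a bag in every tree decomposition; so some bag has ≥ 3 vertices and tw(G) ≥ 2. Therefore the treewidth is 2.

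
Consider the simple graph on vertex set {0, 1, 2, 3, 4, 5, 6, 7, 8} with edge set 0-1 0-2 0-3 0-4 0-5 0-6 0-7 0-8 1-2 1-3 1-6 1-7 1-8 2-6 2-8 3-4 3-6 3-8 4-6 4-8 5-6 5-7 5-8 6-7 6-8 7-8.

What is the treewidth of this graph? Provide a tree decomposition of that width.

Treewidth 4.
One optimal decomposition is:
Bags: B1 = {0, 1, 6, 7, 8}  B2 = {0, 5, 6, 7, 8}  B3 = {0, 1, 3, 6, 8}  B4 = {0, 1, 2, 6, 8}  B5 = {0, 3, 4, 6, 8}
Tree: B1–B2, B1–B3, B3–B4, B3–B5

The largest bag has 5 vertices, giving width 4; this decomposition certifies tw(G) ≤ 4. On the other hand G contains the 5-clique {0, 1, 2, 6, 8}. A clique must lie in a single bag of any decomposition, so no decomposition can have width below 4. The upper and lower bounds meet at 4, so that is the treewidth.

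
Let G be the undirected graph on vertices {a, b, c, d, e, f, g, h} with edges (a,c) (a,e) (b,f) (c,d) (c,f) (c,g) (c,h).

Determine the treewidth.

1

A width-1 tree decomposition is:
Bags: B1 = {c, d}  B2 = {a, c}  B3 = {c, g}  B4 = {c, f}  B5 = {c, h}  B6 = {b, f}  B7 = {a, e}
Tree: B1–B2, B1–B3, B3–B4, B3–B5, B4–B6, B2–B7
Each bag holds 2 vertices, so the decomposition has width 1, which upper-bounds the treewidth. Since G has at least one edge (e.g. d–c), it is not an edgeless graph, so tw(G) ≥ 1. Therefore the treewidth is 1.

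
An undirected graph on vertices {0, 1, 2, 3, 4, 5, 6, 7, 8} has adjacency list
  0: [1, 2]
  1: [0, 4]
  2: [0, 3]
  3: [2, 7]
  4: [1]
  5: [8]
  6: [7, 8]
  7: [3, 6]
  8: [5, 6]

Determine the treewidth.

1

A width-1 tree decomposition is:
Bags: B1 = {1, 4}  B2 = {0, 1}  B3 = {0, 2}  B4 = {2, 3}  B5 = {3, 7}  B6 = {6, 7}  B7 = {6, 8}  B8 = {5, 8}
Tree: B1–B2, B2–B3, B3–B4, B4–B5, B5–B6, B6–B7, B7–B8
Each bag holds 2 vertices, so the decomposition has width 1, which upper-bounds the treewidth. Any graph with an edge has treewidth ≥ 1, and G has the edge 4–1. Hence tw(G) = 1 exactly.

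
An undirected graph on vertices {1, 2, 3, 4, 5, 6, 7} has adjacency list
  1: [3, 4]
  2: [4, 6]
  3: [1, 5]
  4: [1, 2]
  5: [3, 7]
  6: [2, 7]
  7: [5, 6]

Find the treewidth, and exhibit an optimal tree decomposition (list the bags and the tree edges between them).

Treewidth 2.
One optimal decomposition is:
Bags: B1 = {2, 4, 6}  B2 = {1, 4, 6}  B3 = {1, 3, 6}  B4 = {3, 5, 6}  B5 = {5, 6, 7}
Tree: B1–B2, B2–B3, B3–B4, B4–B5

Each bag holds 3 vertices, so the decomposition has width 2, which upper-bounds the treewidth. For the lower bound, G contains the cycle 6–2–4–1–3–5–7–6, so G is not a forest; only forests have treewidth ≤ 1, hence tw(G) ≥ 2. The upper and lower bounds meet at 2, so that is the treewidth.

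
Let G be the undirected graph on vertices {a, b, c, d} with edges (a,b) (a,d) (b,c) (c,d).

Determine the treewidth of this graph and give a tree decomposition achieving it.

Treewidth 2.
One optimal decomposition is:
Bags: B1 = {a, b, d}  B2 = {b, c, d}
Tree: B1–B2

The largest bag has 3 vertices, giving width 2; this decomposition certifies tw(G) ≤ 2. For the lower bound, G contains the cycle b–a–d–c–b, so G is not a forest; only forests have treewidth ≤ 1, hence tw(G) ≥ 2. The upper and lower bounds meet at 2, so that is the treewidth.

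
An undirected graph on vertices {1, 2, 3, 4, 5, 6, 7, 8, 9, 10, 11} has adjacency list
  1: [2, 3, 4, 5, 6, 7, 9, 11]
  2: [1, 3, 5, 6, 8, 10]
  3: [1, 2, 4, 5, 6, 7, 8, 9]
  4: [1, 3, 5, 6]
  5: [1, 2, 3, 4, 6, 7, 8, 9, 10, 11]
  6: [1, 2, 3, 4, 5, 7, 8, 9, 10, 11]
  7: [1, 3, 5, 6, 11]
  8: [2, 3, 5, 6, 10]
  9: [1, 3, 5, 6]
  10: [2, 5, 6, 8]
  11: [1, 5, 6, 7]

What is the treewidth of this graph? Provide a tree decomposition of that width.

Treewidth 4.
One such decomposition:
Bags: B1 = {1, 3, 5, 6, 7}  B2 = {1, 2, 3, 5, 6}  B3 = {1, 5, 6, 7, 11}  B4 = {2, 3, 5, 6, 8}  B5 = {2, 5, 6, 8, 10}  B6 = {1, 3, 4, 5, 6}  B7 = {1, 3, 5, 6, 9}
Tree: B1–B2, B1–B3, B2–B4, B4–B5, B2–B6, B6–B7

Each bag holds 5 vertices, so the decomposition has width 4, which upper-bounds the treewidth. On the other hand G contains the 5-clique {2, 5, 6, 8, 10}. A clique must lie in a single bag of any decomposition, so no decomposition can have width below 4. Therefore the treewidth is 4.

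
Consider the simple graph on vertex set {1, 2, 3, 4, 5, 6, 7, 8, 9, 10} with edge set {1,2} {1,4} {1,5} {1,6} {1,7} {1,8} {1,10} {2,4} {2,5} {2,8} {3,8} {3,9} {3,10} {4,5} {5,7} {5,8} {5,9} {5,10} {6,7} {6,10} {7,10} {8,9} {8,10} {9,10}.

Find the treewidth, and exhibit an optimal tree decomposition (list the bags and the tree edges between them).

Each bag holds 4 vertices, so the decomposition has width 3, which upper-bounds the treewidth. On the other hand G contains the 4-clique {1, 2, 5, 8}. A clique must lie in a single bag of any decomposition, so no decomposition can have width below 3. Combining the bounds, tw(G) = 3.

Treewidth 3.
One optimal decomposition is:
Bags: B1 = {1, 5, 8, 10}  B2 = {5, 8, 9, 10}  B3 = {1, 5, 7, 10}  B4 = {1, 6, 7, 10}  B5 = {3, 8, 9, 10}  B6 = {1, 2, 5, 8}  B7 = {1, 2, 4, 5}
Tree: B1–B2, B1–B3, B3–B4, B2–B5, B1–B6, B6–B7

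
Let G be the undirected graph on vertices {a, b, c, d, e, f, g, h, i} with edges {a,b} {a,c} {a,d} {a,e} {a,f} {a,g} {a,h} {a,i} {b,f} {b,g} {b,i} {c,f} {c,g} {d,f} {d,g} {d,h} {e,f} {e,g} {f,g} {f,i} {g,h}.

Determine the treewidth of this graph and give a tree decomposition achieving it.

Each bag holds 4 vertices, so the decomposition has width 3, which upper-bounds the treewidth. For the lower bound, the 4 vertices {a, d, g, h} are pairwise adjacent, and any tree decomposition puts a clique entirely inside one bag — forcing width ≥ 3. The upper and lower bounds meet at 3, so that is the treewidth.

Treewidth 3.
Bags: B1 = {a, b, f, g}  B2 = {a, b, f, i}  B3 = {a, c, f, g}  B4 = {a, e, f, g}  B5 = {a, d, f, g}  B6 = {a, d, g, h}
Tree: B1–B2, B1–B3, B1–B4, B1–B5, B5–B6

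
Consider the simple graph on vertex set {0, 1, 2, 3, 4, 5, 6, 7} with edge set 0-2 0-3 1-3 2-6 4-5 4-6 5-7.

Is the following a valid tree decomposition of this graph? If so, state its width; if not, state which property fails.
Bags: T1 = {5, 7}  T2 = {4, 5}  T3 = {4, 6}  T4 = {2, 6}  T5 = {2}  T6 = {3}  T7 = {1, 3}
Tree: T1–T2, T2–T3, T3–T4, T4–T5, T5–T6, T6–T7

No — vertex 0 appears in no bag.

A tree decomposition must satisfy three properties: every vertex lies in some bag; for every edge, both endpoints lie together in some bag; and for every vertex, the bags containing it form a connected subtree. Here vertex 0 appears in no bag, so the decomposition is invalid.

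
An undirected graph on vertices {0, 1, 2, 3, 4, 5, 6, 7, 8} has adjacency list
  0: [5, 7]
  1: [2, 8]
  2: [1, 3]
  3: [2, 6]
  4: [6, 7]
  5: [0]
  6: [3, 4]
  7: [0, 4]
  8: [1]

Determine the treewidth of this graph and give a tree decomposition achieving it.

Each bag holds 2 vertices, so the decomposition has width 1, which upper-bounds the treewidth. Since G has at least one edge (e.g. 8–1), it is not an edgeless graph, so tw(G) ≥ 1. Therefore the treewidth is 1.

Treewidth 1.
Bags: B1 = {1, 8}  B2 = {1, 2}  B3 = {2, 3}  B4 = {3, 6}  B5 = {4, 6}  B6 = {4, 7}  B7 = {0, 7}  B8 = {0, 5}
Tree: B1–B2, B2–B3, B3–B4, B4–B5, B5–B6, B6–B7, B7–B8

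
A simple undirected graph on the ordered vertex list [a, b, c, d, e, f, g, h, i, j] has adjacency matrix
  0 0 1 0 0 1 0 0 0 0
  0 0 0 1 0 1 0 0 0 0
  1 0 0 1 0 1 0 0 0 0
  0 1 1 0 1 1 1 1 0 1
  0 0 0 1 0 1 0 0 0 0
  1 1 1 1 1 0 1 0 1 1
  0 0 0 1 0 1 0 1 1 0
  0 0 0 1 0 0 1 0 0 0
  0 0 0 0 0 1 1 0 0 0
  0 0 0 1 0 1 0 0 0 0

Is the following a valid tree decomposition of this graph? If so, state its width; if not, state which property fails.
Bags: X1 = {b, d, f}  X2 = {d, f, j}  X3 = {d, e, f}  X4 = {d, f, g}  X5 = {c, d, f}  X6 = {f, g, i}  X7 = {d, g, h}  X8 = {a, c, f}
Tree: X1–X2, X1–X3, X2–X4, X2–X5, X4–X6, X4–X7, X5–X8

Every vertex of G appears in some bag (union = {a, b, c, d, e, f, g, h, i, j}); every edge is covered by a bag; and for each vertex v the set of bags containing v is connected in the bag tree. The decomposition is therefore valid. The largest bag has 3 vertices, so the width is 2.

Yes; width 2.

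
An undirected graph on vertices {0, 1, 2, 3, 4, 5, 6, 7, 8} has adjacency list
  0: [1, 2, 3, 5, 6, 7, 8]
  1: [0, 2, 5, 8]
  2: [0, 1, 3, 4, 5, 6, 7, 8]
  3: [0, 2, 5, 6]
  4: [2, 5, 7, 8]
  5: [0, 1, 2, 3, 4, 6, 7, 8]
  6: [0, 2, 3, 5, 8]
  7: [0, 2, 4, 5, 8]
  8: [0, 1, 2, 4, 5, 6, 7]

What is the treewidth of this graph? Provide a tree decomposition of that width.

The largest bag has 5 vertices, giving width 4; this decomposition certifies tw(G) ≤ 4. For the lower bound, the 5 vertices {0, 1, 2, 5, 8} are pairwise adjacent, and any tree decomposition puts a clique entirely inside one bag — forcing width ≥ 4. Therefore the treewidth is 4.

Treewidth 4.
One optimal decomposition is:
Bags: B1 = {0, 1, 2, 5, 8}  B2 = {0, 2, 5, 6, 8}  B3 = {0, 2, 5, 7, 8}  B4 = {0, 2, 3, 5, 6}  B5 = {2, 4, 5, 7, 8}
Tree: B1–B2, B1–B3, B2–B4, B3–B5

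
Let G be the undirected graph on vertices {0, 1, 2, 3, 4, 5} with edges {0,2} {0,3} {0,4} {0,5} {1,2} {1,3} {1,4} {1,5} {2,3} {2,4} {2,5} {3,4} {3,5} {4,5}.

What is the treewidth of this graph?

4

A width-4 tree decomposition is:
Bags: B1 = {1, 2, 3, 4, 5}  B2 = {0, 2, 3, 4, 5}
Tree: B1–B2
The largest bag has 5 vertices, giving width 4; this decomposition certifies tw(G) ≤ 4. On the other hand G contains the 5-clique {0, 2, 3, 4, 5}. A clique must lie in a single bag of any decomposition, so no decomposition can have width below 4. The upper and lower bounds meet at 4, so that is the treewidth.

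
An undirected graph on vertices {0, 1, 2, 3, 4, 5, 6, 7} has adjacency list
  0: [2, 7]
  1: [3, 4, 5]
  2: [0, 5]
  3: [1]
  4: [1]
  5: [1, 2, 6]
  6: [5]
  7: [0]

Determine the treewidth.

A width-1 tree decomposition is:
Bags: B1 = {1, 5}  B2 = {2, 5}  B3 = {0, 2}  B4 = {0, 7}  B5 = {1, 4}  B6 = {1, 3}  B7 = {5, 6}
Tree: B1–B2, B2–B3, B3–B4, B1–B5, B1–B6, B1–B7
The largest bag has 2 vertices, giving width 1; this decomposition certifies tw(G) ≤ 1. G has an edge, so its treewidth is at least 1. Therefore the treewidth is 1.

1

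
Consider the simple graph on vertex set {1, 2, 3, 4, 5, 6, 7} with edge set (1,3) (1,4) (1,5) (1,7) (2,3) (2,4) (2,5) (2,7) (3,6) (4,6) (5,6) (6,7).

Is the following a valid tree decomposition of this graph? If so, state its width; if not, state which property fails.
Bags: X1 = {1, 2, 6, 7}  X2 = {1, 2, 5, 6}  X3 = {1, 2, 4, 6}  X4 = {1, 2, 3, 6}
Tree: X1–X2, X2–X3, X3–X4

Checking the three conditions: (i) the bags cover all of {1, 2, 3, 4, 5, 6, 7}; (ii) for each edge, some bag contains both endpoints; (iii) the bags containing any fixed vertex form a subtree. All hold, so the decomposition is valid with width 4 − 1 = 3.

Yes; width 3.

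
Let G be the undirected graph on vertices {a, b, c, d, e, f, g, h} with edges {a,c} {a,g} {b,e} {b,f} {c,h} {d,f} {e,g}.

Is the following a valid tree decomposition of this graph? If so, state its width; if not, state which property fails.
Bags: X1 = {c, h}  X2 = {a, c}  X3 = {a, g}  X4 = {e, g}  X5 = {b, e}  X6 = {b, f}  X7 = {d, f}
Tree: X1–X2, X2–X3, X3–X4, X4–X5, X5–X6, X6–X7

Yes; width 1.

Vertex coverage: the bags together contain {a, b, c, d, e, f, g, h}, the full vertex set. Edge coverage: each edge of G has both endpoints in at least one bag. Running intersection: for every vertex, the bags containing it form a connected subtree. All three properties hold, so this is a valid tree decomposition of width max|bag| − 1 = 1, and hence tw(G) ≤ 1.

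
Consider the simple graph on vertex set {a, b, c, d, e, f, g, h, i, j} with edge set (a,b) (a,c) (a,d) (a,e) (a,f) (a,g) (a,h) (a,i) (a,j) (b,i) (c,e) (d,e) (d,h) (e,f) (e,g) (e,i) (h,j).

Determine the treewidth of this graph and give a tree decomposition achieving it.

Each bag holds 3 vertices, so the decomposition has width 2, which upper-bounds the treewidth. Conversely, {a, h, j} is a clique of size 3, and the vertices of any clique must share a bag in every tree decomposition; so some bag has ≥ 3 vertices and tw(G) ≥ 2. Hence tw(G) = 2 exactly.

Treewidth 2.
One optimal decomposition is:
Bags: B1 = {a, d, h}  B2 = {a, d, e}  B3 = {a, c, e}  B4 = {a, e, f}  B5 = {a, e, i}  B6 = {a, e, g}  B7 = {a, b, i}  B8 = {a, h, j}
Tree: B1–B2, B2–B3, B2–B4, B2–B5, B3–B6, B5–B7, B1–B8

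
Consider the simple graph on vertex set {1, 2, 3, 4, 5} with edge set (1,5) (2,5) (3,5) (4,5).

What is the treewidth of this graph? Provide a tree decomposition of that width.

Every bag has size at most 2, so the width is 2 − 1 = 1 and tw(G) ≤ 1. G has an edge, so its treewidth is at least 1. Hence tw(G) = 1 exactly.

Treewidth 1.
One optimal decomposition is:
Bags: B1 = {4, 5}  B2 = {3, 5}  B3 = {1, 5}  B4 = {2, 5}
Tree: B1–B2, B2–B3, B3–B4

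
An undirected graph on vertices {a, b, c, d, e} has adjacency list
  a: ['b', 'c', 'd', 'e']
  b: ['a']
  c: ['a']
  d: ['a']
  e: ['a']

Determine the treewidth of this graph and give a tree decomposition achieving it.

Treewidth 1.
One such decomposition:
Bags: B1 = {a, b}  B2 = {a, d}  B3 = {a, c}  B4 = {a, e}
Tree: B1–B2, B2–B3, B1–B4

Each bag holds 2 vertices, so the decomposition has width 1, which upper-bounds the treewidth. G has an edge, so its treewidth is at least 1. Therefore the treewidth is 1.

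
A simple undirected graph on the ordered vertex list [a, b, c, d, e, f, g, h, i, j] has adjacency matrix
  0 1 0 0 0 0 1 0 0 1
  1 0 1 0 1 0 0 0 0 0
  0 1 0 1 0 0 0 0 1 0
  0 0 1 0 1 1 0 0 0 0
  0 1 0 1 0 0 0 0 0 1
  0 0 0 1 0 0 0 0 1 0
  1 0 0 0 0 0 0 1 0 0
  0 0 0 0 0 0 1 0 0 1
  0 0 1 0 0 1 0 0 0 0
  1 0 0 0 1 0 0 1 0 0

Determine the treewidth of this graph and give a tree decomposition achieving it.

Treewidth 2.
One such decomposition:
Bags: B1 = {d, f, i}  B2 = {c, d, i}  B3 = {c, d, e}  B4 = {b, c, e}  B5 = {b, e, j}  B6 = {a, b, j}  B7 = {a, h, j}  B8 = {a, g, h}
Tree: B1–B2, B2–B3, B3–B4, B4–B5, B5–B6, B6–B7, B7–B8

Every bag has size at most 3, so the width is 3 − 1 = 2 and tw(G) ≤ 2. The edges f–i–c–d–f form a cycle, so G is not a tree and its treewidth is at least 2. Therefore the treewidth is 2.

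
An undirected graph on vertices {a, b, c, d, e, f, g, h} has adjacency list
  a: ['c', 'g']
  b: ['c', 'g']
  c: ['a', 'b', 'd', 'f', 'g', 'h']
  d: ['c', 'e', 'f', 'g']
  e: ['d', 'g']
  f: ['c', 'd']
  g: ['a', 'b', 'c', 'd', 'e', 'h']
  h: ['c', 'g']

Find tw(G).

2

A width-2 tree decomposition is:
Bags: B1 = {d, e, g}  B2 = {c, d, g}  B3 = {a, c, g}  B4 = {b, c, g}  B5 = {c, d, f}  B6 = {c, g, h}
Tree: B1–B2, B2–B3, B3–B4, B2–B5, B4–B6
Every bag has size at most 3, so the width is 3 − 1 = 2 and tw(G) ≤ 2. Conversely, {d, e, g} is a clique of size 3, and the vertices of any clique must share a bag in every tree decomposition; so some bag has ≥ 3 vertices and tw(G) ≥ 2. Hence tw(G) = 2 exactly.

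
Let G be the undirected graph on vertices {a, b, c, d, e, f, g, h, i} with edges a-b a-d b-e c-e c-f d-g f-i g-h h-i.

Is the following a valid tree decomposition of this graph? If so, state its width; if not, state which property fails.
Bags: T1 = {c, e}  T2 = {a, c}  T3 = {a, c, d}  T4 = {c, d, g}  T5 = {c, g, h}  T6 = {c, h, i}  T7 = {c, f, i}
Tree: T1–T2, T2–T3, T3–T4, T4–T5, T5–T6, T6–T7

No — vertex b appears in no bag.

A tree decomposition must satisfy three properties: every vertex lies in some bag; for every edge, both endpoints lie together in some bag; and for every vertex, the bags containing it form a connected subtree. Here vertex b appears in no bag, so the decomposition is invalid.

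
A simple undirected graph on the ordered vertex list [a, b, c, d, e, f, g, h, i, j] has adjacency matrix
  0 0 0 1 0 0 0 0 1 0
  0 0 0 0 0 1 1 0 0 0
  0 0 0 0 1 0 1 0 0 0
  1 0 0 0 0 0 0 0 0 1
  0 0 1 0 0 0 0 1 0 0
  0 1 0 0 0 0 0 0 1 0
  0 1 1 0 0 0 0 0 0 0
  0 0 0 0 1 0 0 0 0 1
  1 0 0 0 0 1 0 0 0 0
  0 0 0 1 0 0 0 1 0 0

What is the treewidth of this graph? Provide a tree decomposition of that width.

Every bag has size at most 3, so the width is 3 − 1 = 2 and tw(G) ≤ 2. Since a–d–j–h–e–c–g–b–f–i–a is a cycle in G, G is not acyclic. Forests are exactly the graphs of treewidth ≤ 1, so tw(G) ≥ 2. Therefore the treewidth is 2.

Treewidth 2.
Bags: B1 = {a, d, j}  B2 = {a, h, j}  B3 = {a, e, h}  B4 = {a, c, e}  B5 = {a, c, g}  B6 = {a, b, g}  B7 = {a, b, f}  B8 = {a, f, i}
Tree: B1–B2, B2–B3, B3–B4, B4–B5, B5–B6, B6–B7, B7–B8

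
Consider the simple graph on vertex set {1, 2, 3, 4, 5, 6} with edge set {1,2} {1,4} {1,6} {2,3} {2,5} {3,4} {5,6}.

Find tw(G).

A width-2 tree decomposition is:
Bags: B1 = {1, 3, 4}  B2 = {1, 2, 3}  B3 = {1, 2, 6}  B4 = {2, 5, 6}
Tree: B1–B2, B2–B3, B3–B4
Every bag has size at most 3, so the width is 3 − 1 = 2 and tw(G) ≤ 2. The edges 4–3–2–1–4 form a cycle, so G is not a tree and its treewidth is at least 2. Combining the bounds, tw(G) = 2.

2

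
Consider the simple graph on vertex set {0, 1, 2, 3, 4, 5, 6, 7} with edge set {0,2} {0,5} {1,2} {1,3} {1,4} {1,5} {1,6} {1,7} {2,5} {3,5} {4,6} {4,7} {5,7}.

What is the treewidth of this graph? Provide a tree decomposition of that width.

Each bag holds 3 vertices, so the decomposition has width 2, which upper-bounds the treewidth. Conversely, {0, 2, 5} is a clique of size 3, and the vertices of any clique must share a bag in every tree decomposition; so some bag has ≥ 3 vertices and tw(G) ≥ 2. Hence tw(G) = 2 exactly.

Treewidth 2.
One such decomposition:
Bags: B1 = {1, 4, 7}  B2 = {1, 5, 7}  B3 = {1, 2, 5}  B4 = {1, 4, 6}  B5 = {0, 2, 5}  B6 = {1, 3, 5}
Tree: B1–B2, B2–B3, B1–B4, B3–B5, B2–B6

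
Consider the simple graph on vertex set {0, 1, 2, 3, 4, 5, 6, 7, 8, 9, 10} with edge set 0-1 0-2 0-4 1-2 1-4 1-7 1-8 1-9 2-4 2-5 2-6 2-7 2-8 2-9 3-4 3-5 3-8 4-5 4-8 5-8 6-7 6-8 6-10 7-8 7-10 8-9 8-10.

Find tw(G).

A width-3 tree decomposition is:
Bags: B1 = {2, 4, 5, 8}  B2 = {1, 2, 4, 8}  B3 = {1, 2, 7, 8}  B4 = {1, 2, 8, 9}  B5 = {0, 1, 2, 4}  B6 = {2, 6, 7, 8}  B7 = {3, 4, 5, 8}  B8 = {6, 7, 8, 10}
Tree: B1–B2, B2–B3, B3–B4, B2–B5, B3–B6, B1–B7, B6–B8
Every bag has size at most 4, so the width is 4 − 1 = 3 and tw(G) ≤ 3. Conversely, {0, 1, 2, 4} is a clique of size 4, and the vertices of any clique must share a bag in every tree decomposition; so some bag has ≥ 4 vertices and tw(G) ≥ 3. Combining the bounds, tw(G) = 3.

3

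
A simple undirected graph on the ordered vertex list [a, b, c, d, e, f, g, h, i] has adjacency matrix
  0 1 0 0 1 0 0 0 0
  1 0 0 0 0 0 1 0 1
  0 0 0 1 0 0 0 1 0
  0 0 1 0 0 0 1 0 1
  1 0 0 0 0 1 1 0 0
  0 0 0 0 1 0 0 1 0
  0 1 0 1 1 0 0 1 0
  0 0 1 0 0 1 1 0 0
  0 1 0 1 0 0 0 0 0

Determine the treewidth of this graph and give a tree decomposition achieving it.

Treewidth 3.
Bags: B1 = {a, b, e, i}  B2 = {b, e, g, i}  B3 = {d, e, g, i}  B4 = {d, e, f, g}  B5 = {d, f, g, h}  B6 = {c, d, f, h}
Tree: B1–B2, B2–B3, B3–B4, B4–B5, B5–B6

The largest bag has 4 vertices, giving width 3; this decomposition certifies tw(G) ≤ 3. For the lower bound: the 4 vertex sets {a,b,i}, {e}, {g}, {c,d,f,h} are disjoint, each induces a connected subgraph, and every pair is joined by at least one edge of G. Contracting each set to a single vertex therefore yields K_{4} as a minor, and since treewidth is minor-monotone, tw(G) ≥ tw(K_{4}) = 3. Therefore the treewidth is 3.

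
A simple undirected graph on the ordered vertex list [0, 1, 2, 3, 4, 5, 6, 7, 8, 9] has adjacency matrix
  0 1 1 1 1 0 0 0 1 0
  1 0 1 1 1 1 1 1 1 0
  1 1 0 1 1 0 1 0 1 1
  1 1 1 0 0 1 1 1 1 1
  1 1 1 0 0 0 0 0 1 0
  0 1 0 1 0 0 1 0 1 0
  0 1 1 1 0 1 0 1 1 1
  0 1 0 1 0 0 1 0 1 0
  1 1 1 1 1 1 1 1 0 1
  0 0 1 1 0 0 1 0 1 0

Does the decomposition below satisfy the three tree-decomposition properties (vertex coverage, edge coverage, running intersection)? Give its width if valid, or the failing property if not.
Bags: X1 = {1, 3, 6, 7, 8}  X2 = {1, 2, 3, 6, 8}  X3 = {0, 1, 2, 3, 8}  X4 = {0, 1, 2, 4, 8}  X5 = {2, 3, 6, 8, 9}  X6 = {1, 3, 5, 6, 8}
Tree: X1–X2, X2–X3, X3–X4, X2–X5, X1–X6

Yes; width 4.

Vertex coverage: the bags together contain {0, 1, 2, 3, 4, 5, 6, 7, 8, 9}, the full vertex set. Edge coverage: each edge of G has both endpoints in at least one bag. Running intersection: for every vertex, the bags containing it form a connected subtree. All three properties hold, so this is a valid tree decomposition of width max|bag| − 1 = 4, and hence tw(G) ≤ 4.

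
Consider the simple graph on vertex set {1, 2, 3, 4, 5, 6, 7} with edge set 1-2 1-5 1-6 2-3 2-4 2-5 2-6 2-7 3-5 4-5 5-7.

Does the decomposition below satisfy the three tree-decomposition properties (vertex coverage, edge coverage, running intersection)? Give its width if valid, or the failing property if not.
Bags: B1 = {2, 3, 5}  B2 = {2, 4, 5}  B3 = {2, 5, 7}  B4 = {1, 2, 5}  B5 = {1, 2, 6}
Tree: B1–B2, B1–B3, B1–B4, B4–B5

Yes; width 2.

Every vertex of G appears in some bag (union = {1, 2, 3, 4, 5, 6, 7}); every edge is covered by a bag; and for each vertex v the set of bags containing v is connected in the bag tree. The decomposition is therefore valid. The largest bag has 3 vertices, so the width is 2.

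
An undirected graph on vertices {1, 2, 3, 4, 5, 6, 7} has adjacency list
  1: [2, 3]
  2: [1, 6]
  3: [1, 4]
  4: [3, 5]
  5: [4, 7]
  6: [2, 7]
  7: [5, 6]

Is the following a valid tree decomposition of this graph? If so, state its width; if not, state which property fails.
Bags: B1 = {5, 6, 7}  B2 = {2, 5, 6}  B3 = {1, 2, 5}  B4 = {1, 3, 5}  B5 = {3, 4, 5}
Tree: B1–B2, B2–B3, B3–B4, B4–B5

Vertex coverage: the bags together contain {1, 2, 3, 4, 5, 6, 7}, the full vertex set. Edge coverage: each edge of G has both endpoints in at least one bag. Running intersection: for every vertex, the bags containing it form a connected subtree. All three properties hold, so this is a valid tree decomposition of width max|bag| − 1 = 2, and hence tw(G) ≤ 2.

Yes; width 2.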